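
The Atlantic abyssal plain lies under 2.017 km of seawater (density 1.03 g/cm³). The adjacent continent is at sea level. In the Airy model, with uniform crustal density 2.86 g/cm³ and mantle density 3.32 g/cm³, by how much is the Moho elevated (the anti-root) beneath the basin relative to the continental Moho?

8.02 km

For local isostatic compensation: replacing crust with seawater at the top is compensated by replacing crust with mantle at the base: d (ρ_c − ρ_w) = a (ρ_m − ρ_c).
a = d (ρ_c − ρ_w)/(ρ_m − ρ_c) = 2.017 km × 1.83/0.46 = 8.02 km.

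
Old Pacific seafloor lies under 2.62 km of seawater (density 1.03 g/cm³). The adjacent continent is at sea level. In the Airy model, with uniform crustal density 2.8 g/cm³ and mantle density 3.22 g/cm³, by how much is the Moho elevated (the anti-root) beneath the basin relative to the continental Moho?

11 km

For local isostatic compensation: replacing crust with seawater at the top is compensated by replacing crust with mantle at the base: d (ρ_c − ρ_w) = a (ρ_m − ρ_c).
a = d (ρ_c − ρ_w)/(ρ_m − ρ_c) = 2.62 km × 1.77/0.42 = 11 km.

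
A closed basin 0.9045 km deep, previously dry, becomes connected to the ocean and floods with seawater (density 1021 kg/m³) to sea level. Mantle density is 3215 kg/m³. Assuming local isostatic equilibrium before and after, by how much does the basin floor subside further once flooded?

0.421 km

After flooding the water column is d + s deep. Its weight must equal the weight of mantle displaced by the extra subsidence s: (d + s) ρ_w = s ρ_m.
s = d ρ_w / (ρ_m − ρ_w) = 0.9045 km × 1021/(3215 − 1021) = 0.421 km.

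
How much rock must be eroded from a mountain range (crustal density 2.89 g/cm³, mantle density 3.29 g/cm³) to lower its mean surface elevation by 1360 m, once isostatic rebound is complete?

Net drop Δ = e − u = e − e ρ_c/ρ_m = e (ρ_m − ρ_c)/ρ_m.
e = Δ ρ_m/(ρ_m − ρ_c) = 1360 m × 3.29/0.4 = 11200 m.

11200 m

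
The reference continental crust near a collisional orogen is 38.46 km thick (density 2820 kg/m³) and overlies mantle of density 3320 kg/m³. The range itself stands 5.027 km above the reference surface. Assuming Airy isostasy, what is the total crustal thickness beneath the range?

71.8 km

Root depth r = h ρ_c / (ρ_m − ρ_c) = 5.027 km × 2820 / 500 = 28.35 km.
Total thickness = T + h + r = 38.46 km + 5.027 km + 28.35 km = 71.8 km.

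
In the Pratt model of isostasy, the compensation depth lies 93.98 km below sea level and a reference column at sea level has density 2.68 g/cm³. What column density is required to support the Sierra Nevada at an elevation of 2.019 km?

2.62 g/cm³

Pratt balance: ρ_ref D = ρ (D + h).
ρ = ρ_ref D/(D + h) = 2.68 × 93.98 km/(93.98 km + 2.019 km) = 2.62 g/cm³.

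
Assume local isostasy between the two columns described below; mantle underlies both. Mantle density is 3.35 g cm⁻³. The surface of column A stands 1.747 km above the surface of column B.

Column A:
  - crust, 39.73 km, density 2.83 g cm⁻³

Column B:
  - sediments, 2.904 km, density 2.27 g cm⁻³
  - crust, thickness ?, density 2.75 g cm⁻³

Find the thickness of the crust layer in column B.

19.5 km

Take the compensation level at the base of the deeper column (depth z_c below the surface of column A) and equate Σ ρ_i t_i down to z_c; mantle fills any gap and the z_c terms cancel.
Column A: 39.73×2.83 + (z_c − 39.73)×3.35
Column B: 1.747×0 + 2.904×2.27 + x×2.75 + (z_c − 1.747 − 2.904 − x)×3.35
The z_c×3.35 term appears on both sides and cancels. Collect the known terms of each column as K = Σ(ρt)_known − 3.35 × (depth of known layers): K_A = 112.4359 − 3.35×39.73 = −20.6596; K_B = 6.59208 − 3.35×(1.747 + 2.904) = −8.98877.
Balance: K_A = K_B − x×(3.35 − 2.75), so x = (K_B − K_A)/(3.35 − 2.75) = 11.6708/0.6 = 19.5 km.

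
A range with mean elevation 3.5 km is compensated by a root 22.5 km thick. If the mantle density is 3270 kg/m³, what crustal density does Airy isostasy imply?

ρ_c h = (ρ_m − ρ_c) r → ρ_c (h + r) = ρ_m r → ρ_c = ρ_m r / (h + r).
ρ_c = 3270 × 22.5 km / (3.5 km + 22.5 km) = 2830 kg/m³.

2830 kg/m³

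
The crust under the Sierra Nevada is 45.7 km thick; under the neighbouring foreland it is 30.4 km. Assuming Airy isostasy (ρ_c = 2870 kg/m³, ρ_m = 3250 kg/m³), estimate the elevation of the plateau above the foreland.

Excess crust Δ = 45.7 km − 30.4 km = 15.3 km, split between elevation h and root r with h + r = Δ.
Airy balance ρ_c h = (ρ_m − ρ_c) r gives r = h ρ_c/(ρ_m − ρ_c), so h (1 + ρ_c/(ρ_m − ρ_c)) = Δ, i.e. h = Δ (ρ_m − ρ_c)/ρ_m.
h = 15.3 km × 380/3250 = 1.79 km.

1.79 km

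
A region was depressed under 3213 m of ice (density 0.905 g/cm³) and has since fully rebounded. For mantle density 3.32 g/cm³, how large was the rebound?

Removing the load lets mantle flow back in; uplift u satisfies ρ_ice t = ρ_m u.
u = t ρ_ice/ρ_m = 3213 m × 0.905/3.32 = 876 m.

876 m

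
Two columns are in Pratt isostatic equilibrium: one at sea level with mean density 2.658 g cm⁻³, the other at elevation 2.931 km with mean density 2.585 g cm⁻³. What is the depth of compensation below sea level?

ρ_ref D = ρ (D + h) → D (ρ_ref − ρ) = ρ h.
D = ρ h/(ρ_ref − ρ) = 2.585 × 2.931 km/(2.658 − 2.585) = 104 km.

104 km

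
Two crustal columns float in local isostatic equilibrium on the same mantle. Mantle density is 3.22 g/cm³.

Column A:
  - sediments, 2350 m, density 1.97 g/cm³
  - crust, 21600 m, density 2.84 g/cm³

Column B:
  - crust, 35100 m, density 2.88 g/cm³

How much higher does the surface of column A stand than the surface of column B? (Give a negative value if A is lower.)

For any compensation level in the mantle, the mantle terms cancel and isostasy reduces to e = (Σt_A − Σt_B) − (Σ(ρt)_A − Σ(ρt)_B) / ρ_m.
Σt_A = 23950 m; Σt_B = 35100 m; Σ(ρt)_A = 65973.5; Σ(ρt)_B = 101088 (in m·g/cm³).
e = (23950 − 35100) − (65973.5 − 101088) / 3.22 = −245 m.

−245 m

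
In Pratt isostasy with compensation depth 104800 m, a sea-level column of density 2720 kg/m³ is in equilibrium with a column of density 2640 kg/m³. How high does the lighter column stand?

3180 m

ρ_ref D = ρ (D + h) → h = D (ρ_ref − ρ)/ρ.
h = 104800 m × (2720 − 2640)/2640 = 3180 m.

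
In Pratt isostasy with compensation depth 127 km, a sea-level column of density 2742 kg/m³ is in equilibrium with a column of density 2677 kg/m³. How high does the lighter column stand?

3.08 km

ρ_ref D = ρ (D + h) → h = D (ρ_ref − ρ)/ρ.
h = 127 km × (2742 − 2677)/2677 = 3.08 km.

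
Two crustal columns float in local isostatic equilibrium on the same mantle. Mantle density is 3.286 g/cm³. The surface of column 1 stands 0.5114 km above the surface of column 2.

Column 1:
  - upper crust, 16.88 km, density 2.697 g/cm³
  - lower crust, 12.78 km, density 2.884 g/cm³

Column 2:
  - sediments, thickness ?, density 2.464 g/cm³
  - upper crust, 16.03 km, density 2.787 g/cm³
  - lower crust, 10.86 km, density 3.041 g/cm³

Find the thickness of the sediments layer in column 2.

Take the compensation level at the base of the deeper column (depth z_c below the surface of column 1) and equate Σ ρ_i t_i down to z_c; mantle fills any gap and the z_c terms cancel.
Column 1: 16.88×2.697 + 12.78×2.884 + (z_c − 29.66)×3.286
Column 2: 0.5114×0 + x×2.464 + 16.03×2.787 + 10.86×3.041 + (z_c − 0.5114 − 26.89 − x)×3.286
The z_c×3.286 term appears on both sides and cancels. Collect the known terms of each column as K = Σ(ρt)_known − 3.286 × (depth of known layers): K_1 = 82.38288 − 3.286×29.66 = −15.07988; K_2 = 77.70087 − 3.286×(0.5114 + 26.89) = −12.3401304.
Balance: K_1 = K_2 − x×(3.286 − 2.464), so x = (K_2 − K_1)/(3.286 − 2.464) = 2.73975/0.822 = 3.33 km.

3.33 km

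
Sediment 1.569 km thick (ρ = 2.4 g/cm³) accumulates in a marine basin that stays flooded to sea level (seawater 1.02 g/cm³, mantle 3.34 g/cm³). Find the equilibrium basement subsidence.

0.933 km

Submarine loading: the sediment displaces seawater, and the subsidence is in turn flooded, so s (ρ_m − ρ_w) = t (ρ_sed − ρ_w).
s = 1.569 km × (2.4 − 1.02) / (3.34 − 1.02) = 0.933 km.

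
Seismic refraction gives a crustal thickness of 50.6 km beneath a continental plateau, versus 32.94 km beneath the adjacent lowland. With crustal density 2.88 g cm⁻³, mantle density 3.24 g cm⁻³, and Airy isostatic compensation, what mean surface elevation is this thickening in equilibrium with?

Excess crust Δ = 50.6 km − 32.94 km = 17.66 km, split between elevation h and root r with h + r = Δ.
Airy balance ρ_c h = (ρ_m − ρ_c) r gives r = h ρ_c/(ρ_m − ρ_c), so h (1 + ρ_c/(ρ_m − ρ_c)) = Δ, i.e. h = Δ (ρ_m − ρ_c)/ρ_m.
h = 17.66 km × 0.36/3.24 = 1.96 km.

1.96 km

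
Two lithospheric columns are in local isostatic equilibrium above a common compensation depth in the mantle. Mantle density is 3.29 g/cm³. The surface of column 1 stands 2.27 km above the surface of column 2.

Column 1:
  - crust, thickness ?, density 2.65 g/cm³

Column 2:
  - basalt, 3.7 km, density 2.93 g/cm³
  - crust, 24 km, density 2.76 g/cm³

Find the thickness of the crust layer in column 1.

Take the compensation level at the base of the deeper column (depth z_c below the surface of column 1) and equate Σ ρ_i t_i down to z_c; mantle fills any gap and the z_c terms cancel.
Column 1: x×2.65 + (z_c − 0 − x)×3.29
Column 2: 2.27×0 + 3.7×2.93 + 24×2.76 + (z_c − 2.27 − 27.7)×3.29
The z_c×3.29 term appears on both sides and cancels. Collect the known terms of each column as K = Σ(ρt)_known − 3.29 × (depth of known layers): K_1 = 0 − 3.29×0 = 0; K_2 = 77.081 − 3.29×(2.27 + 27.7) = −21.5203.
Balance: K_1 − x×(3.29 − 2.65) = K_2, so x = (K_1 − K_2)/(3.29 − 2.65) = 21.5203/0.64 = 33.6 km.

33.6 km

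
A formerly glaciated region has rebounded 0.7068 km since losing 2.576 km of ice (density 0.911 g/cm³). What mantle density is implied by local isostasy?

ρ_m = ρ_ice t / u = 0.911 × 2.576 km/0.7068 km = 3.32 g/cm³.

3.32 g/cm³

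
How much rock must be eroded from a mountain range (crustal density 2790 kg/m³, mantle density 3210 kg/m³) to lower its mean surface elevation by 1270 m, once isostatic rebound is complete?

9710 m

Net drop Δ = e − u = e − e ρ_c/ρ_m = e (ρ_m − ρ_c)/ρ_m.
e = Δ ρ_m/(ρ_m − ρ_c) = 1270 m × 3210/420 = 9710 m.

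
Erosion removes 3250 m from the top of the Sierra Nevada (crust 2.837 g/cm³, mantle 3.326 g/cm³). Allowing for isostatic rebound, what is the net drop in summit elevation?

478 m

Rebound u = e ρ_c/ρ_m = 3250 m × 2.837/3.326 = 2772 m.
Net surface drop = e − u = 3250 m − 2772 m = e (ρ_m − ρ_c)/ρ_m = 478 m.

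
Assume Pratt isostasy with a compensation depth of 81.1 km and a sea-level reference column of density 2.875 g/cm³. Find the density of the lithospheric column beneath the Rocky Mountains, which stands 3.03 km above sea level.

Pratt balance: ρ_ref D = ρ (D + h).
ρ = ρ_ref D/(D + h) = 2.875 × 81.1 km/(81.1 km + 3.03 km) = 2.77 g/cm³.

2.77 g/cm³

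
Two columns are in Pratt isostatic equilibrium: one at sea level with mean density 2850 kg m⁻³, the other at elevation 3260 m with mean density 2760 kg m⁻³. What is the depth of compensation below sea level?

100000 m

ρ_ref D = ρ (D + h) → D (ρ_ref − ρ) = ρ h.
D = ρ h/(ρ_ref − ρ) = 2760 × 3260 m/(2850 − 2760) = 100000 m.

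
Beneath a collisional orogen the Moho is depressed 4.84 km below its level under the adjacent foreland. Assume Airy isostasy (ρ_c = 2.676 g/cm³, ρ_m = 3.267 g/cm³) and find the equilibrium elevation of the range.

1.07 km

By Archimedes' principle applied to the lithosphere: ρ_c h = (ρ_m − ρ_c) r.
h = r (ρ_m − ρ_c) / ρ_c = 4.84 km × (3.267 − 2.676) / 2.676 = 1.07 km.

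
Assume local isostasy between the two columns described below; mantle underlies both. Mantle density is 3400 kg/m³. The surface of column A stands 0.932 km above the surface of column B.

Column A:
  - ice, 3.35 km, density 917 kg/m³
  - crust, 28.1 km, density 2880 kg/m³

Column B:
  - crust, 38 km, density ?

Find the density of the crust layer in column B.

2880 kg/m³

Take the compensation level at the base of the deeper column (depth z_c below the surface of column A) and equate Σ ρ_i t_i down to z_c; mantle fills any gap and the z_c terms cancel.
Column A: 3.35×917 + 28.1×2880 + (z_c − 31.45)×3400
Column B: 0.932×0 + 38×ρ + (z_c − 0.932 − 38)×3400
The z_c×3400 term appears on both sides and cancels. Collect the known terms of each column as K = Σ(ρt)_known − 3400 × (depth of known layers): K_A = 83999.95 − 3400×31.45 = −22930.05; K_B = 0 − 3400×(0.932 + 38) = −132368.8.
Balance: K_A = K_B + 38×ρ, so ρ = (K_A − K_B)/38 = 109439/38 = 2880 kg/m³.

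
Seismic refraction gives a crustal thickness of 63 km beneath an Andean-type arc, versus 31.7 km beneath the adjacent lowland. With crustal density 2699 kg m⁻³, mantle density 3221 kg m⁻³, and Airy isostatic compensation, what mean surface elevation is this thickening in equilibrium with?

5.07 km

Excess crust Δ = 63 km − 31.7 km = 31.3 km, split between elevation h and root r with h + r = Δ.
Airy balance ρ_c h = (ρ_m − ρ_c) r gives r = h ρ_c/(ρ_m − ρ_c), so h (1 + ρ_c/(ρ_m − ρ_c)) = Δ, i.e. h = Δ (ρ_m − ρ_c)/ρ_m.
h = 31.3 km × 522/3221 = 5.07 km.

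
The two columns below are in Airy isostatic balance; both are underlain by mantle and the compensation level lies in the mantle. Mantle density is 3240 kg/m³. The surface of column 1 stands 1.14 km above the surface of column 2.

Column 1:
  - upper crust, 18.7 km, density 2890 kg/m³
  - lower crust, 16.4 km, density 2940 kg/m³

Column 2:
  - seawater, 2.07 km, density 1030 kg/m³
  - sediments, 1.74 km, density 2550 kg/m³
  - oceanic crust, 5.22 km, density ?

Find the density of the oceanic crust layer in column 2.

Take the compensation level at the base of the deeper column (depth z_c below the surface of column 1) and equate Σ ρ_i t_i down to z_c; mantle fills any gap and the z_c terms cancel.
Column 1: 18.7×2890 + 16.4×2940 + (z_c − 35.1)×3240
Column 2: 1.14×0 + 2.07×1030 + 1.74×2550 + 5.22×ρ + (z_c − 1.14 − 9.03)×3240
The z_c×3240 term appears on both sides and cancels. Collect the known terms of each column as K = Σ(ρt)_known − 3240 × (depth of known layers): K_1 = 102259 − 3240×35.1 = −11465; K_2 = 6569.1 − 3240×(1.14 + 9.03) = −26381.7.
Balance: K_1 = K_2 + 5.22×ρ, so ρ = (K_1 − K_2)/5.22 = 14916.7/5.22 = 2860 kg/m³.

2860 kg/m³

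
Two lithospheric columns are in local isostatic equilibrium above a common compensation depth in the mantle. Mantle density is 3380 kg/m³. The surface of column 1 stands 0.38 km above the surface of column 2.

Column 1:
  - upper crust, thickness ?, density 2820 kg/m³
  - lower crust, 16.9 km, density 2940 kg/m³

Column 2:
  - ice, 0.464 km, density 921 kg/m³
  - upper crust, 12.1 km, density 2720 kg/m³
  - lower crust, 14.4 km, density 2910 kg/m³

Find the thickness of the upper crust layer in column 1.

17.4 km

Take the compensation level at the base of the deeper column (depth z_c below the surface of column 1) and equate Σ ρ_i t_i down to z_c; mantle fills any gap and the z_c terms cancel.
Column 1: x×2820 + 16.9×2940 + (z_c − 16.9 − x)×3380
Column 2: 0.38×0 + 0.464×921 + 12.1×2720 + 14.4×2910 + (z_c − 0.38 − 26.964)×3380
The z_c×3380 term appears on both sides and cancels. Collect the known terms of each column as K = Σ(ρt)_known − 3380 × (depth of known layers): K_1 = 49686 − 3380×16.9 = −7436; K_2 = 75243.344 − 3380×(0.38 + 26.964) = −17179.376.
Balance: K_1 − x×(3380 − 2820) = K_2, so x = (K_1 − K_2)/(3380 − 2820) = 9743.38/560 = 17.4 km.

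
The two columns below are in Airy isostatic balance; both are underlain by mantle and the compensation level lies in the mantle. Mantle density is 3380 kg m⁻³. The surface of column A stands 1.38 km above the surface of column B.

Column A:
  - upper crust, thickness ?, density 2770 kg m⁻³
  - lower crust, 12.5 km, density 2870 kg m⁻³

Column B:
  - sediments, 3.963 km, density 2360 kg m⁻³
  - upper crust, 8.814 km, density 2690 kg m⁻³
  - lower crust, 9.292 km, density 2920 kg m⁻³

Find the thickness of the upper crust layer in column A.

Take the compensation level at the base of the deeper column (depth z_c below the surface of column A) and equate Σ ρ_i t_i down to z_c; mantle fills any gap and the z_c terms cancel.
Column A: x×2770 + 12.5×2870 + (z_c − 12.5 − x)×3380
Column B: 1.38×0 + 3.963×2360 + 8.814×2690 + 9.292×2920 + (z_c − 1.38 − 22.069)×3380
The z_c×3380 term appears on both sides and cancels. Collect the known terms of each column as K = Σ(ρt)_known − 3380 × (depth of known layers): K_A = 35875 − 3380×12.5 = −6375; K_B = 60194.98 − 3380×(1.38 + 22.069) = −19062.64.
Balance: K_A − x×(3380 − 2770) = K_B, so x = (K_A − K_B)/(3380 − 2770) = 12687.6/610 = 20.8 km.

20.8 km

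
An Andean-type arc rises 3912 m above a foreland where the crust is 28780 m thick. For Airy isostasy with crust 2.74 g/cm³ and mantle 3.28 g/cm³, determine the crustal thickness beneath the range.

Root depth r = h ρ_c / (ρ_m − ρ_c) = 3912 m × 2.74 / 0.54 = 19850 m.
Total thickness = T + h + r = 28780 m + 3912 m + 19850 m = 52500 m.

52500 m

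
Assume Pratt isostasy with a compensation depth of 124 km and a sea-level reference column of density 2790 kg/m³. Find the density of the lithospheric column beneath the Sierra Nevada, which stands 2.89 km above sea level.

Pratt balance: ρ_ref D = ρ (D + h).
ρ = ρ_ref D/(D + h) = 2790 × 124 km/(124 km + 2.89 km) = 2730 kg/m³.

2730 kg/m³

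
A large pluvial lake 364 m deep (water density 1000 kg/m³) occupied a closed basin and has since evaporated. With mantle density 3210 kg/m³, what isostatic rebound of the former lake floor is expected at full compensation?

113 m

u = d ρ_w/ρ_m = 364 m × 1000/3210 = 113 m.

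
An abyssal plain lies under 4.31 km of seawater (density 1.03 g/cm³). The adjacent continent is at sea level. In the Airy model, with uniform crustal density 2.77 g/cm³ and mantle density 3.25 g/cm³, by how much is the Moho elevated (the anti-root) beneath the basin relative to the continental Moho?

15.6 km

Balancing pressure at the compensation depth: replacing crust with seawater at the top is compensated by replacing crust with mantle at the base: d (ρ_c − ρ_w) = a (ρ_m − ρ_c).
a = d (ρ_c − ρ_w)/(ρ_m − ρ_c) = 4.31 km × 1.74/0.48 = 15.6 km.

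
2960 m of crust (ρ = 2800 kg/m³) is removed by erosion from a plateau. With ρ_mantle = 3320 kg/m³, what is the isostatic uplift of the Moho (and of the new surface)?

2500 m

Unloading: uplift u = e ρ_c/ρ_m = 2960 m × 2800/3320 = 2500 m.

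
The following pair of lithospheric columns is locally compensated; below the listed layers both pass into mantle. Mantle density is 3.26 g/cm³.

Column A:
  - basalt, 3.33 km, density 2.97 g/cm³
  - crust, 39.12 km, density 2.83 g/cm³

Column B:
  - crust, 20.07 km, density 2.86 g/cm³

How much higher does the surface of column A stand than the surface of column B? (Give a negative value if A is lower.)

2.99 km

For any compensation level in the mantle, the mantle terms cancel and isostasy reduces to e = (Σt_A − Σt_B) − (Σ(ρt)_A − Σ(ρt)_B) / ρ_m.
Σt_A = 42.45 km; Σt_B = 20.07 km; Σ(ρt)_A = 120.5997; Σ(ρt)_B = 57.4002 (in km·g/cm³).
e = (42.45 − 20.07) − (120.5997 − 57.4002) / 3.26 = 2.99 km.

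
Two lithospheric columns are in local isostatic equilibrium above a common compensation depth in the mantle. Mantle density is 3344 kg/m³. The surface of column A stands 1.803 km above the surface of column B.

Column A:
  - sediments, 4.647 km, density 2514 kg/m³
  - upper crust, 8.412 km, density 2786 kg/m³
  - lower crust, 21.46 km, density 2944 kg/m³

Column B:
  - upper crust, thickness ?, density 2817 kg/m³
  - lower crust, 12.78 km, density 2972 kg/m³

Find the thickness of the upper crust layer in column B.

12.1 km

Take the compensation level at the base of the deeper column (depth z_c below the surface of column A) and equate Σ ρ_i t_i down to z_c; mantle fills any gap and the z_c terms cancel.
Column A: 4.647×2514 + 8.412×2786 + 21.46×2944 + (z_c − 34.519)×3344
Column B: 1.803×0 + x×2817 + 12.78×2972 + (z_c − 1.803 − 12.78 − x)×3344
The z_c×3344 term appears on both sides and cancels. Collect the known terms of each column as K = Σ(ρt)_known − 3344 × (depth of known layers): K_A = 98296.63 − 3344×34.519 = −17134.906; K_B = 37982.16 − 3344×(1.803 + 12.78) = −10783.392.
Balance: K_A = K_B − x×(3344 − 2817), so x = (K_B − K_A)/(3344 − 2817) = 6351.51/527 = 12.1 km.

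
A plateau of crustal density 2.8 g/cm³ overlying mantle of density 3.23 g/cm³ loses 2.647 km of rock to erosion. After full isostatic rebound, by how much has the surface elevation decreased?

Rebound u = e ρ_c/ρ_m = 2.647 km × 2.8/3.23 = 2.295 km.
Net surface drop = e − u = 2.647 km − 2.295 km = e (ρ_m − ρ_c)/ρ_m = 0.352 km.

0.352 km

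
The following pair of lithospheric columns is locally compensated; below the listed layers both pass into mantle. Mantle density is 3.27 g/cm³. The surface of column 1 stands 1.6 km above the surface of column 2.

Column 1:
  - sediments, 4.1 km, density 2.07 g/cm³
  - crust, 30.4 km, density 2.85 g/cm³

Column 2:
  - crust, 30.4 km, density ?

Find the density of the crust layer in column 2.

Take the compensation level at the base of the deeper column (depth z_c below the surface of column 1) and equate Σ ρ_i t_i down to z_c; mantle fills any gap and the z_c terms cancel.
Column 1: 4.1×2.07 + 30.4×2.85 + (z_c − 34.5)×3.27
Column 2: 1.6×0 + 30.4×ρ + (z_c − 1.6 − 30.4)×3.27
The z_c×3.27 term appears on both sides and cancels. Collect the known terms of each column as K = Σ(ρt)_known − 3.27 × (depth of known layers): K_1 = 95.127 − 3.27×34.5 = −17.688; K_2 = 0 − 3.27×(1.6 + 30.4) = −104.64.
Balance: K_1 = K_2 + 30.4×ρ, so ρ = (K_1 − K_2)/30.4 = 86.952/30.4 = 2.86 g/cm³.

2.86 g/cm³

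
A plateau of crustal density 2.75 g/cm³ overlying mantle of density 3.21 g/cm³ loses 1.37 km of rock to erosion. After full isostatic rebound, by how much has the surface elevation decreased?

Rebound u = e ρ_c/ρ_m = 1.37 km × 2.75/3.21 = 1.174 km.
Net surface drop = e − u = 1.37 km − 1.174 km = e (ρ_m − ρ_c)/ρ_m = 0.196 km.

0.196 km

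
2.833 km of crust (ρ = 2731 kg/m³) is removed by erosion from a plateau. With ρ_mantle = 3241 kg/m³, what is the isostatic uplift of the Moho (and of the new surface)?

Unloading: uplift u = e ρ_c/ρ_m = 2.833 km × 2731/3241 = 2.39 km.

2.39 km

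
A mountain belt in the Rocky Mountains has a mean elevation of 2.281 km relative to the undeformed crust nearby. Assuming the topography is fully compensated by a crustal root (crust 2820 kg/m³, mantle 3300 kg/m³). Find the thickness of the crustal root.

13.4 km

Isostatic balance requires: the weight of the topography is balanced by the buoyancy of the root, ρ_c h = (ρ_m − ρ_c) r.
r = h · ρ_c / (ρ_m − ρ_c) = 2.281 km × 2820 / (3300 − 2820) = 13.4 km.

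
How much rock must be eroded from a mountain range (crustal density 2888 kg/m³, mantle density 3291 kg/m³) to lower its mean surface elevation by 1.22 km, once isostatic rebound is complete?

Net drop Δ = e − u = e − e ρ_c/ρ_m = e (ρ_m − ρ_c)/ρ_m.
e = Δ ρ_m/(ρ_m − ρ_c) = 1.22 km × 3291/403 = 9.96 km.

9.96 km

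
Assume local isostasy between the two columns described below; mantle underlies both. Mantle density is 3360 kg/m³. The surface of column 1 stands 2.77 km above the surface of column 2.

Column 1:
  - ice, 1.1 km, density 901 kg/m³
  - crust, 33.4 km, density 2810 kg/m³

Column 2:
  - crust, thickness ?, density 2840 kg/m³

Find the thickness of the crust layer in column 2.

22.6 km

Take the compensation level at the base of the deeper column (depth z_c below the surface of column 1) and equate Σ ρ_i t_i down to z_c; mantle fills any gap and the z_c terms cancel.
Column 1: 1.1×901 + 33.4×2810 + (z_c − 34.5)×3360
Column 2: 2.77×0 + x×2840 + (z_c − 2.77 − 0 − x)×3360
The z_c×3360 term appears on both sides and cancels. Collect the known terms of each column as K = Σ(ρt)_known − 3360 × (depth of known layers): K_1 = 94845.1 − 3360×34.5 = −21074.9; K_2 = 0 − 3360×(2.77 + 0) = −9307.2.
Balance: K_1 = K_2 − x×(3360 − 2840), so x = (K_2 − K_1)/(3360 − 2840) = 11767.7/520 = 22.6 km.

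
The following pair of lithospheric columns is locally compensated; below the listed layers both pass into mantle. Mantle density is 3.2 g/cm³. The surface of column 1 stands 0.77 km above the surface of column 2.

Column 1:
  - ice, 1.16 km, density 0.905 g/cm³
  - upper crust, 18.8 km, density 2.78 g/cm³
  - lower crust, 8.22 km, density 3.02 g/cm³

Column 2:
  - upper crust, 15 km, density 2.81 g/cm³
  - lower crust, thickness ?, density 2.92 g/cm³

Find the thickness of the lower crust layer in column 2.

13.3 km

Take the compensation level at the base of the deeper column (depth z_c below the surface of column 1) and equate Σ ρ_i t_i down to z_c; mantle fills any gap and the z_c terms cancel.
Column 1: 1.16×0.905 + 18.8×2.78 + 8.22×3.02 + (z_c − 28.18)×3.2
Column 2: 0.77×0 + 15×2.81 + x×2.92 + (z_c − 0.77 − 15 − x)×3.2
The z_c×3.2 term appears on both sides and cancels. Collect the known terms of each column as K = Σ(ρt)_known − 3.2 × (depth of known layers): K_1 = 78.1382 − 3.2×28.18 = −12.0378; K_2 = 42.15 − 3.2×(0.77 + 15) = −8.314.
Balance: K_1 = K_2 − x×(3.2 − 2.92), so x = (K_2 − K_1)/(3.2 − 2.92) = 3.7238/0.28 = 13.3 km.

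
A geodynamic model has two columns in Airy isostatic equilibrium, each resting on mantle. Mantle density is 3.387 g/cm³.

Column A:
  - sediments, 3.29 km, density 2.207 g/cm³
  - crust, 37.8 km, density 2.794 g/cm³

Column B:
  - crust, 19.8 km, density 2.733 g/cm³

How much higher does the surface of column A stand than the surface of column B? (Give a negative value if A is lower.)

3.94 km

For any compensation level in the mantle, the mantle terms cancel and isostasy reduces to e = (Σt_A − Σt_B) − (Σ(ρt)_A − Σ(ρt)_B) / ρ_m.
Σt_A = 41.09 km; Σt_B = 19.8 km; Σ(ρt)_A = 112.87423; Σ(ρt)_B = 54.1134 (in km·g/cm³).
e = (41.09 − 19.8) − (112.87423 − 54.1134) / 3.387 = 3.94 km.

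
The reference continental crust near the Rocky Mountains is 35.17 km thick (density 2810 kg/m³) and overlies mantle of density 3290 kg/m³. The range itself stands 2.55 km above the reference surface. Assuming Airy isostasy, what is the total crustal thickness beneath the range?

52.6 km

Root depth r = h ρ_c / (ρ_m − ρ_c) = 2.55 km × 2810 / 480 = 14.93 km.
Total thickness = T + h + r = 35.17 km + 2.55 km + 14.93 km = 52.6 km.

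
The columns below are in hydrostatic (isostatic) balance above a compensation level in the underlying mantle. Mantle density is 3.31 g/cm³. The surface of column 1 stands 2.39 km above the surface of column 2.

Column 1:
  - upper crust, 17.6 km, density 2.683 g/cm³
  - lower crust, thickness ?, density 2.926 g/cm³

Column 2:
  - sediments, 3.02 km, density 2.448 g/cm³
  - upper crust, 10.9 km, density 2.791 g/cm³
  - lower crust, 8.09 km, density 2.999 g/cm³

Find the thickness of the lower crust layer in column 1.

19.9 km

Take the compensation level at the base of the deeper column (depth z_c below the surface of column 1) and equate Σ ρ_i t_i down to z_c; mantle fills any gap and the z_c terms cancel.
Column 1: 17.6×2.683 + x×2.926 + (z_c − 17.6 − x)×3.31
Column 2: 2.39×0 + 3.02×2.448 + 10.9×2.791 + 8.09×2.999 + (z_c − 2.39 − 22.01)×3.31
The z_c×3.31 term appears on both sides and cancels. Collect the known terms of each column as K = Σ(ρt)_known − 3.31 × (depth of known layers): K_1 = 47.2208 − 3.31×17.6 = −11.0352; K_2 = 62.07677 − 3.31×(2.39 + 22.01) = −18.68723.
Balance: K_1 − x×(3.31 − 2.926) = K_2, so x = (K_1 − K_2)/(3.31 − 2.926) = 7.65203/0.384 = 19.9 km.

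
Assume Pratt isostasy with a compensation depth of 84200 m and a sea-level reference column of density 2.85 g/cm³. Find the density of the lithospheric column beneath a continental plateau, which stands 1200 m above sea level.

2.81 g/cm³

Pratt balance: ρ_ref D = ρ (D + h).
ρ = ρ_ref D/(D + h) = 2.85 × 84200 m/(84200 m + 1200 m) = 2.81 g/cm³.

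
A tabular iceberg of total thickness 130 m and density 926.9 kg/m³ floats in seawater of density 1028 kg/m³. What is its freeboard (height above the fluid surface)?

12.8 m

Floating equilibrium: submerged depth d = t ρ_obj/ρ_fluid = 130 m × 926.9/1028 = 117.2 m.
Freeboard = t − d = 130 m − 117.2 m = 12.8 m.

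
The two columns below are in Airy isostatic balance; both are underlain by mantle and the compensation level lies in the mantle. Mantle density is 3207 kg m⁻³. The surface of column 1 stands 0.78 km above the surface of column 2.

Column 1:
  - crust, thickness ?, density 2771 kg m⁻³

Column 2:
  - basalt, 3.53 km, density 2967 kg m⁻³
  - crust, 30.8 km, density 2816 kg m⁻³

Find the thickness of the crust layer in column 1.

Take the compensation level at the base of the deeper column (depth z_c below the surface of column 1) and equate Σ ρ_i t_i down to z_c; mantle fills any gap and the z_c terms cancel.
Column 1: x×2771 + (z_c − 0 − x)×3207
Column 2: 0.78×0 + 3.53×2967 + 30.8×2816 + (z_c − 0.78 − 34.33)×3207
The z_c×3207 term appears on both sides and cancels. Collect the known terms of each column as K = Σ(ρt)_known − 3207 × (depth of known layers): K_1 = 0 − 3207×0 = 0; K_2 = 97206.31 − 3207×(0.78 + 34.33) = −15391.46.
Balance: K_1 − x×(3207 − 2771) = K_2, so x = (K_1 − K_2)/(3207 − 2771) = 15391.5/436 = 35.3 km.

35.3 km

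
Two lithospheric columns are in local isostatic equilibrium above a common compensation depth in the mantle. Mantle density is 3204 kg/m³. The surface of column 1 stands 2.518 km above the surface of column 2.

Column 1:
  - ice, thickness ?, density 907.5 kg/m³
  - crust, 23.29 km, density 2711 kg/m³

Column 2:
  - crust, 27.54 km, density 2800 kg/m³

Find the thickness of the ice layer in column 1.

3.36 km

Take the compensation level at the base of the deeper column (depth z_c below the surface of column 1) and equate Σ ρ_i t_i down to z_c; mantle fills any gap and the z_c terms cancel.
Column 1: x×907.5 + 23.29×2711 + (z_c − 23.29 − x)×3204
Column 2: 2.518×0 + 27.54×2800 + (z_c − 2.518 − 27.54)×3204
The z_c×3204 term appears on both sides and cancels. Collect the known terms of each column as K = Σ(ρt)_known − 3204 × (depth of known layers): K_1 = 63139.19 − 3204×23.29 = −11481.97; K_2 = 77112 − 3204×(2.518 + 27.54) = −19193.832.
Balance: K_1 − x×(3204 − 907.5) = K_2, so x = (K_1 − K_2)/(3204 − 907.5) = 7711.86/2296.5 = 3.36 km.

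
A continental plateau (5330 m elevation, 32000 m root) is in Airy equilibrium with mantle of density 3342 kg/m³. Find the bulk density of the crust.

ρ_c h = (ρ_m − ρ_c) r → ρ_c (h + r) = ρ_m r → ρ_c = ρ_m r / (h + r).
ρ_c = 3342 × 32000 m / (5330 m + 32000 m) = 2860 kg/m³.

2860 kg/m³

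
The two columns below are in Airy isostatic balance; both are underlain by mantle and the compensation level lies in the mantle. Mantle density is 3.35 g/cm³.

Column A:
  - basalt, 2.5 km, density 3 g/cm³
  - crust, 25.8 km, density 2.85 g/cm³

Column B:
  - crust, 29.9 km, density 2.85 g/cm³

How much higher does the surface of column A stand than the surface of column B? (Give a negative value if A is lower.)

−0.351 km

For any compensation level in the mantle, the mantle terms cancel and isostasy reduces to e = (Σt_A − Σt_B) − (Σ(ρt)_A − Σ(ρt)_B) / ρ_m.
Σt_A = 28.3 km; Σt_B = 29.9 km; Σ(ρt)_A = 81.03; Σ(ρt)_B = 85.215 (in km·g/cm³).
e = (28.3 − 29.9) − (81.03 − 85.215) / 3.35 = −0.351 km.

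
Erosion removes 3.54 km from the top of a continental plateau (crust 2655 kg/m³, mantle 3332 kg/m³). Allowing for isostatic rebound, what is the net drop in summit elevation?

0.719 km

Rebound u = e ρ_c/ρ_m = 3.54 km × 2655/3332 = 2.821 km.
Net surface drop = e − u = 3.54 km − 2.821 km = e (ρ_m − ρ_c)/ρ_m = 0.719 km.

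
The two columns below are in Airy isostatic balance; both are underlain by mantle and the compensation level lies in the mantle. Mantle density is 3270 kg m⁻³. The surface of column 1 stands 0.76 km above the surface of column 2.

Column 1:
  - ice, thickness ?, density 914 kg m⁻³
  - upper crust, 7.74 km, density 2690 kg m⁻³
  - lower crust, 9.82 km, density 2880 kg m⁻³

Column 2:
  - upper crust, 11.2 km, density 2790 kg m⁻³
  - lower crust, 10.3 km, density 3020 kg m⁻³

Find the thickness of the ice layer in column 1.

Take the compensation level at the base of the deeper column (depth z_c below the surface of column 1) and equate Σ ρ_i t_i down to z_c; mantle fills any gap and the z_c terms cancel.
Column 1: x×914 + 7.74×2690 + 9.82×2880 + (z_c − 17.56 − x)×3270
Column 2: 0.76×0 + 11.2×2790 + 10.3×3020 + (z_c − 0.76 − 21.5)×3270
The z_c×3270 term appears on both sides and cancels. Collect the known terms of each column as K = Σ(ρt)_known − 3270 × (depth of known layers): K_1 = 49102.2 − 3270×17.56 = −8319; K_2 = 62354 − 3270×(0.76 + 21.5) = −10436.2.
Balance: K_1 − x×(3270 − 914) = K_2, so x = (K_1 − K_2)/(3270 − 914) = 2117.2/2356 = 0.899 km.

0.899 km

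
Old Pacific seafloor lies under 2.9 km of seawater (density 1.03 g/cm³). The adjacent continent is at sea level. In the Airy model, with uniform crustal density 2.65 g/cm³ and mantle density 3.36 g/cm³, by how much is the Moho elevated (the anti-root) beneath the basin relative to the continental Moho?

6.62 km

Balancing pressure at the compensation depth: replacing crust with seawater at the top is compensated by replacing crust with mantle at the base: d (ρ_c − ρ_w) = a (ρ_m − ρ_c).
a = d (ρ_c − ρ_w)/(ρ_m − ρ_c) = 2.9 km × 1.62/0.71 = 6.62 km.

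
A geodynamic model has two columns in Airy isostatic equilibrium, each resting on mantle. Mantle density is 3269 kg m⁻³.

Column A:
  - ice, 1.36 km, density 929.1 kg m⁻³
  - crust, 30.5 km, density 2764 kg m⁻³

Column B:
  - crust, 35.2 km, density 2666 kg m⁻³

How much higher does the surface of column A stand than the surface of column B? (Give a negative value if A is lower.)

−0.808 km

For any compensation level in the mantle, the mantle terms cancel and isostasy reduces to e = (Σt_A − Σt_B) − (Σ(ρt)_A − Σ(ρt)_B) / ρ_m.
Σt_A = 31.86 km; Σt_B = 35.2 km; Σ(ρt)_A = 85565.576; Σ(ρt)_B = 93843.2 (in km·kg m⁻³).
e = (31.86 − 35.2) − (85565.576 − 93843.2) / 3269 = −0.808 km.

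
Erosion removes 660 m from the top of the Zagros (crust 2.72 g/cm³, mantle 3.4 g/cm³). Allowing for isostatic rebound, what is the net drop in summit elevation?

132 m

Rebound u = e ρ_c/ρ_m = 660 m × 2.72/3.4 = 528 m.
Net surface drop = e − u = 660 m − 528 m = e (ρ_m − ρ_c)/ρ_m = 132 m.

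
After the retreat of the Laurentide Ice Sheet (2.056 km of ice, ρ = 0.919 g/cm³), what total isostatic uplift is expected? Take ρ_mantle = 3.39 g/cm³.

0.557 km

Removing the load lets mantle flow back in; uplift u satisfies ρ_ice t = ρ_m u.
u = t ρ_ice/ρ_m = 2.056 km × 0.919/3.39 = 0.557 km.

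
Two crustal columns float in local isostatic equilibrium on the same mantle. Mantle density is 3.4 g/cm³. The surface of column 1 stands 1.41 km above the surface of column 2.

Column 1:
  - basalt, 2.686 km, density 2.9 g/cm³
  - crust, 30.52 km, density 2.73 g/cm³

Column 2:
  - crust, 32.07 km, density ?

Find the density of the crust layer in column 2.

2.87 g/cm³

Take the compensation level at the base of the deeper column (depth z_c below the surface of column 1) and equate Σ ρ_i t_i down to z_c; mantle fills any gap and the z_c terms cancel.
Column 1: 2.686×2.9 + 30.52×2.73 + (z_c − 33.206)×3.4
Column 2: 1.41×0 + 32.07×ρ + (z_c − 1.41 − 32.07)×3.4
The z_c×3.4 term appears on both sides and cancels. Collect the known terms of each column as K = Σ(ρt)_known − 3.4 × (depth of known layers): K_1 = 91.109 − 3.4×33.206 = −21.7914; K_2 = 0 − 3.4×(1.41 + 32.07) = −113.832.
Balance: K_1 = K_2 + 32.07×ρ, so ρ = (K_1 − K_2)/32.07 = 92.0406/32.07 = 2.87 g/cm³.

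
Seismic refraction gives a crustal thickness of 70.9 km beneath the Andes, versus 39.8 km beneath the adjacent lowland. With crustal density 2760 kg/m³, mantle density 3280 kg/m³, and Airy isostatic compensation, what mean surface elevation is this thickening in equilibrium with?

Excess crust Δ = 70.9 km − 39.8 km = 31.1 km, split between elevation h and root r with h + r = Δ.
Airy balance ρ_c h = (ρ_m − ρ_c) r gives r = h ρ_c/(ρ_m − ρ_c), so h (1 + ρ_c/(ρ_m − ρ_c)) = Δ, i.e. h = Δ (ρ_m − ρ_c)/ρ_m.
h = 31.1 km × 520/3280 = 4.93 km.

4.93 km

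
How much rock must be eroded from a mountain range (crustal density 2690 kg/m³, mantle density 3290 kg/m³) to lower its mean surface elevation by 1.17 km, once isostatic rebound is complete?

Net drop Δ = e − u = e − e ρ_c/ρ_m = e (ρ_m − ρ_c)/ρ_m.
e = Δ ρ_m/(ρ_m − ρ_c) = 1.17 km × 3290/600 = 6.42 km.

6.42 km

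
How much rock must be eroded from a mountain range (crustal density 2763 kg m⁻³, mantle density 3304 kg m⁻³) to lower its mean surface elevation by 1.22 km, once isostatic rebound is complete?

7.45 km

Net drop Δ = e − u = e − e ρ_c/ρ_m = e (ρ_m − ρ_c)/ρ_m.
e = Δ ρ_m/(ρ_m − ρ_c) = 1.22 km × 3304/541 = 7.45 km.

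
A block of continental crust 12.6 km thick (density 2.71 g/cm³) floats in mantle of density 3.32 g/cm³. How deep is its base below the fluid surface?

10.3 km

Draft d = t ρ_obj/ρ_fluid = 12.6 km × 2.71/3.32 = 10.3 km.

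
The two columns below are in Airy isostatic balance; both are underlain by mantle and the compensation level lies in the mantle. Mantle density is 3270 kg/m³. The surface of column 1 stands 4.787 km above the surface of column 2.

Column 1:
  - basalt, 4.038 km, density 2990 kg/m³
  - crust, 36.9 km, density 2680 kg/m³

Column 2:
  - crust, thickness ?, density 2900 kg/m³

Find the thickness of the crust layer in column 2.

Take the compensation level at the base of the deeper column (depth z_c below the surface of column 1) and equate Σ ρ_i t_i down to z_c; mantle fills any gap and the z_c terms cancel.
Column 1: 4.038×2990 + 36.9×2680 + (z_c − 40.938)×3270
Column 2: 4.787×0 + x×2900 + (z_c − 4.787 − 0 − x)×3270
The z_c×3270 term appears on both sides and cancels. Collect the known terms of each column as K = Σ(ρt)_known − 3270 × (depth of known layers): K_1 = 110965.62 − 3270×40.938 = −22901.64; K_2 = 0 − 3270×(4.787 + 0) = −15653.49.
Balance: K_1 = K_2 − x×(3270 − 2900), so x = (K_2 − K_1)/(3270 − 2900) = 7248.15/370 = 19.6 km.

19.6 km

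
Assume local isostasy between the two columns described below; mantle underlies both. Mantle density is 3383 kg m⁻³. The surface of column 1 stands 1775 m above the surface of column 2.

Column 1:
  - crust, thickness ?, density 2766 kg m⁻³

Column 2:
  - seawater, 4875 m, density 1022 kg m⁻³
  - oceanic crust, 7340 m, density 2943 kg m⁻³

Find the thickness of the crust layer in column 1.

Take the compensation level at the base of the deeper column (depth z_c below the surface of column 1) and equate Σ ρ_i t_i down to z_c; mantle fills any gap and the z_c terms cancel.
Column 1: x×2766 + (z_c − 0 − x)×3383
Column 2: 1775×0 + 4875×1022 + 7340×2943 + (z_c − 1775 − 12215)×3383
The z_c×3383 term appears on both sides and cancels. Collect the known terms of each column as K = Σ(ρt)_known − 3383 × (depth of known layers): K_1 = 0 − 3383×0 = 0; K_2 = 26583870 − 3383×(1775 + 12215) = −20744300.
Balance: K_1 − x×(3383 − 2766) = K_2, so x = (K_1 − K_2)/(3383 − 2766) = 20744300/617 = 33600 m.

33600 m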